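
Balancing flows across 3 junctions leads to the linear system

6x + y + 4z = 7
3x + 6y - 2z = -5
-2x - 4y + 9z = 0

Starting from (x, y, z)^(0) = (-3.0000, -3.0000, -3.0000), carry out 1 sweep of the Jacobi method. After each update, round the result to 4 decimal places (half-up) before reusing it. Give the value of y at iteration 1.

Iteration 1:
  x = (7 - (1)·-3.0000 - (4)·-3.0000) / (6) = 3.6667
  y = (-5 - (3)·-3.0000 - (-2)·-3.0000) / (6) = -0.3333
  z = (0 - (-2)·-3.0000 - (-4)·-3.0000) / (9) = -2.0000

-0.3333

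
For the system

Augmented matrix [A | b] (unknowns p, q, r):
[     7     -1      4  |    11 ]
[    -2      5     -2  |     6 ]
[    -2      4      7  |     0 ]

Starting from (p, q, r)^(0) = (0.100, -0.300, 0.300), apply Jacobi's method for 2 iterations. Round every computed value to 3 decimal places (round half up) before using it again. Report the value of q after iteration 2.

1.823

Iteration 1:
  p = (11 - (-1)·-0.300 - (4)·0.300) / (7) = 1.357
  q = (6 - (-2)·0.100 - (-2)·0.300) / (5) = 1.360
  r = (0 - (-2)·0.100 - (4)·-0.300) / (7) = 0.200
Iteration 2:
  p = (11 - (-1)·1.360 - (4)·0.200) / (7) = 1.651
  q = (6 - (-2)·1.357 - (-2)·0.200) / (5) = 1.823
  r = (0 - (-2)·1.357 - (4)·1.360) / (7) = -0.389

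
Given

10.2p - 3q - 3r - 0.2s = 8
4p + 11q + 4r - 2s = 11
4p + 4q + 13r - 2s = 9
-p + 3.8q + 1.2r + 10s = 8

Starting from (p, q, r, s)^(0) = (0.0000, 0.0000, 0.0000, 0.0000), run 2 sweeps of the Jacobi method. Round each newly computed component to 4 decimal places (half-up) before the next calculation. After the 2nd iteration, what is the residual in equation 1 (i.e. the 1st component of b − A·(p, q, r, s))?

Iteration 1:
  p = (8 - (-3)·0.0000 - (-3)·0.0000 - (-0.2)·0.0000) / (10.2) = 0.7843
  q = (11 - (4)·0.0000 - (4)·0.0000 - (-2)·0.0000) / (11) = 1.0000
  r = (9 - (4)·0.0000 - (4)·0.0000 - (-2)·0.0000) / (13) = 0.6923
  s = (8 - (-1)·0.0000 - (3.8)·0.0000 - (1.2)·0.0000) / (10) = 0.8000
Iteration 2:
  p = (8 - (-3)·1.0000 - (-3)·0.6923 - (-0.2)·0.8000) / (10.2) = 1.2977
  q = (11 - (4)·0.7843 - (4)·0.6923 - (-2)·0.8000) / (11) = 0.6085
  r = (9 - (4)·0.7843 - (4)·1.0000 - (-2)·0.8000) / (13) = 0.2664
  s = (8 - (-1)·0.7843 - (3.8)·1.0000 - (1.2)·0.6923) / (10) = 0.4154
Residual b − A·x = (-2.5288, -1.1191, -1.2572, 2.5117)

-2.5288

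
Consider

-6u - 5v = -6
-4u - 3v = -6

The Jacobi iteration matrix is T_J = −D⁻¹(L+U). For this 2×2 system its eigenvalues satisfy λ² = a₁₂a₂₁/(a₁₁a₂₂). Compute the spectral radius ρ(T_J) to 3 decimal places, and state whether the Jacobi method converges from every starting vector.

a₁₂a₂₁/(a₁₁a₂₂) = (-5)·(-4) / ((-6)·(-3)) = 1.111111
ρ = √|1.111111| = √1.111111 = 1.054
ρ > 1, so Jacobi diverges

1.054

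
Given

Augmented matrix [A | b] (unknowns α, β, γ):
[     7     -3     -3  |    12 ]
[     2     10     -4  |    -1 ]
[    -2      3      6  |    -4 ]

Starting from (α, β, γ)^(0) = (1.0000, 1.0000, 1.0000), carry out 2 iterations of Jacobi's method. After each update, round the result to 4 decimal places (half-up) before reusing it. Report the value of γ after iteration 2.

Iteration 1:
  α = (12 - (-3)·1.0000 - (-3)·1.0000) / (7) = 2.5714
  β = (-1 - (2)·1.0000 - (-4)·1.0000) / (10) = 0.1000
  γ = (-4 - (-2)·1.0000 - (3)·1.0000) / (6) = -0.8333
Iteration 2:
  α = (12 - (-3)·0.1000 - (-3)·-0.8333) / (7) = 1.4000
  β = (-1 - (2)·2.5714 - (-4)·-0.8333) / (10) = -0.9476
  γ = (-4 - (-2)·2.5714 - (3)·0.1000) / (6) = 0.1405

0.1405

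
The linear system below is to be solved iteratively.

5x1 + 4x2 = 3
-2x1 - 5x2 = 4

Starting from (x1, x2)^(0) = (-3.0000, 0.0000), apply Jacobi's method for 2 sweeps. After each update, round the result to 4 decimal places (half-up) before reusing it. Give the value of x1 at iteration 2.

0.2800

Iteration 1:
  x1 = (3 - (4)·0.0000) / (5) = 0.6000
  x2 = (4 - (-2)·-3.0000) / (-5) = 0.4000
Iteration 2:
  x1 = (3 - (4)·0.4000) / (5) = 0.2800
  x2 = (4 - (-2)·0.6000) / (-5) = -1.0400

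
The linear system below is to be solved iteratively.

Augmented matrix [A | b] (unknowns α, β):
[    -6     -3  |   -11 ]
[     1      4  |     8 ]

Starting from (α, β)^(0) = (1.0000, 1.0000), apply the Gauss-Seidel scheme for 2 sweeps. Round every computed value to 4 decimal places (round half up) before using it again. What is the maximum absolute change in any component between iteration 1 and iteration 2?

0.3333

Iteration 1:
  α = (-11 - (-3)·1.0000) / (-6) = 1.3333
  β = (8 - (1)·1.3333) / (4) = 1.6667
Iteration 2:
  α = (-11 - (-3)·1.6667) / (-6) = 1.0000
  β = (8 - (1)·1.0000) / (4) = 1.7500
Change: (-0.3333, 0.0833) → max |·| = 0.3333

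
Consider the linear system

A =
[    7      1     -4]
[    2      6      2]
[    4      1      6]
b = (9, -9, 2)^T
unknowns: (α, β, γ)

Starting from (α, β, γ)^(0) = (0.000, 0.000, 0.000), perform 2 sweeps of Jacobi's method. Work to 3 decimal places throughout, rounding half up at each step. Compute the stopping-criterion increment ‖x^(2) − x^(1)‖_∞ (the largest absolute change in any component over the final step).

0.607

Iteration 1:
  α = (9 - (1)·0.000 - (-4)·0.000) / (7) = 1.286
  β = (-9 - (2)·0.000 - (2)·0.000) / (6) = -1.500
  γ = (2 - (4)·0.000 - (1)·0.000) / (6) = 0.333
Iteration 2:
  α = (9 - (1)·-1.500 - (-4)·0.333) / (7) = 1.690
  β = (-9 - (2)·1.286 - (2)·0.333) / (6) = -2.040
  γ = (2 - (4)·1.286 - (1)·-1.500) / (6) = -0.274
Change: (0.404, -0.540, -0.607) → max |·| = 0.607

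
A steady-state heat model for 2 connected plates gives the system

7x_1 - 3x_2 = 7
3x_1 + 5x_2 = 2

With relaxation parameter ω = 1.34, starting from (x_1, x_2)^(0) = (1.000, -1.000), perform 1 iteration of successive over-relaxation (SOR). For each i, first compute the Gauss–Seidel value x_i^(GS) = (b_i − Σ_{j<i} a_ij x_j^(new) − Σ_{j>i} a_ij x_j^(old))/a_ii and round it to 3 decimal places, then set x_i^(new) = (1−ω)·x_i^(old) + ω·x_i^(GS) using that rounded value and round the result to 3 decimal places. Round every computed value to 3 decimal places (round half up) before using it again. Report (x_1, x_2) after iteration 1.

Iteration 1:
  x_1: GS value = (7 - (-3)·-1.000) / (7) = 0.571;  x_1 ← (1−ω)·1.000 + ω·0.571 = 0.425
  x_2: GS value = (2 - (3)·0.425) / (5) = 0.145;  x_2 ← (1−ω)·-1.000 + ω·0.145 = 0.534

(0.425, 0.534)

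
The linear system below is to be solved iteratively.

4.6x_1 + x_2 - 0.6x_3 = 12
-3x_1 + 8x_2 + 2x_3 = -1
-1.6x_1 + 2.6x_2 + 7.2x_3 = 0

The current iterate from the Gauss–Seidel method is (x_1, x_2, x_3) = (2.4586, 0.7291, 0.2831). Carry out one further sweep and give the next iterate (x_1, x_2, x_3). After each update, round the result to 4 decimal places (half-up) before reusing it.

One sweep:
  x_1 = (12 - (1)·0.7291 - (-0.6)·0.2831) / (4.6) = 2.4871
  x_2 = (-1 - (-3)·2.4871 - (2)·0.2831) / (8) = 0.7369
  x_3 = (0 - (-1.6)·2.4871 - (2.6)·0.7369) / (7.2) = 0.2866

(2.4871, 0.7369, 0.2866)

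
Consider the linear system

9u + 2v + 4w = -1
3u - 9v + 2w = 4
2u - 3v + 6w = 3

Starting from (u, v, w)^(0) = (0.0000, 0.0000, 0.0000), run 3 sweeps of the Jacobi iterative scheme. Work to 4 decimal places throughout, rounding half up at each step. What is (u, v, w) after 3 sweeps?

Iteration 1:
  u = (-1 - (2)·0.0000 - (4)·0.0000) / (9) = -0.1111
  v = (4 - (3)·0.0000 - (2)·0.0000) / (-9) = -0.4444
  w = (3 - (2)·0.0000 - (-3)·0.0000) / (6) = 0.5000
Iteration 2:
  u = (-1 - (2)·-0.4444 - (4)·0.5000) / (9) = -0.2346
  v = (4 - (3)·-0.1111 - (2)·0.5000) / (-9) = -0.3704
  w = (3 - (2)·-0.1111 - (-3)·-0.4444) / (6) = 0.3148
Iteration 3:
  u = (-1 - (2)·-0.3704 - (4)·0.3148) / (9) = -0.1687
  v = (4 - (3)·-0.2346 - (2)·0.3148) / (-9) = -0.4527
  w = (3 - (2)·-0.2346 - (-3)·-0.3704) / (6) = 0.3930

(-0.1687, -0.4527, 0.3930)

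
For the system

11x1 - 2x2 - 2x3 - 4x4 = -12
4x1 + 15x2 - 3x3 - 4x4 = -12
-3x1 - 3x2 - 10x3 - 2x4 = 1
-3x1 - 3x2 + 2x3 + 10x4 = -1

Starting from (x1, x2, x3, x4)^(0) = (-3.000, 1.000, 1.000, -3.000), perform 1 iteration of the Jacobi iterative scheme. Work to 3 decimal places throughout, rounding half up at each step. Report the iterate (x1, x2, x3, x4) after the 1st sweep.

(-1.818, -0.600, 1.100, -0.900)

Iteration 1:
  x1 = (-12 - (-2)·1.000 - (-2)·1.000 - (-4)·-3.000) / (11) = -1.818
  x2 = (-12 - (4)·-3.000 - (-3)·1.000 - (-4)·-3.000) / (15) = -0.600
  x3 = (1 - (-3)·-3.000 - (-3)·1.000 - (-2)·-3.000) / (-10) = 1.100
  x4 = (-1 - (-3)·-3.000 - (-3)·1.000 - (2)·1.000) / (10) = -0.900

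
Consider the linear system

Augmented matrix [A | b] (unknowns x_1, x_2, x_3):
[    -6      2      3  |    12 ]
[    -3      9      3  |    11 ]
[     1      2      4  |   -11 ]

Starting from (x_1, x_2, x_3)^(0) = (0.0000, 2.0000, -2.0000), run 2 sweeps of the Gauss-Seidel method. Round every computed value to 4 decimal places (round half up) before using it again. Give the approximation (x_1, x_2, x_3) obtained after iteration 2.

(-2.9907, 1.1327, -2.5687)

Iteration 1:
  x_1 = (12 - (2)·2.0000 - (3)·-2.0000) / (-6) = -2.3333
  x_2 = (11 - (-3)·-2.3333 - (3)·-2.0000) / (9) = 1.1111
  x_3 = (-11 - (1)·-2.3333 - (2)·1.1111) / (4) = -2.7222
Iteration 2:
  x_1 = (12 - (2)·1.1111 - (3)·-2.7222) / (-6) = -2.9907
  x_2 = (11 - (-3)·-2.9907 - (3)·-2.7222) / (9) = 1.1327
  x_3 = (-11 - (1)·-2.9907 - (2)·1.1327) / (4) = -2.5687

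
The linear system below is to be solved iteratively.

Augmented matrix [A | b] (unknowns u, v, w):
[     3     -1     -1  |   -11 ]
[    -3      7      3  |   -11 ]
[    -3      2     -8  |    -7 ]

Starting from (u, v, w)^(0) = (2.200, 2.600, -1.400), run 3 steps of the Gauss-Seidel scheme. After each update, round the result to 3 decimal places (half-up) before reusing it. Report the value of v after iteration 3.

Iteration 1:
  u = (-11 - (-1)·2.600 - (-1)·-1.400) / (3) = -3.267
  v = (-11 - (-3)·-3.267 - (3)·-1.400) / (7) = -2.372
  w = (-7 - (-3)·-3.267 - (2)·-2.372) / (-8) = 1.507
Iteration 2:
  u = (-11 - (-1)·-2.372 - (-1)·1.507) / (3) = -3.955
  v = (-11 - (-3)·-3.955 - (3)·1.507) / (7) = -3.912
  w = (-7 - (-3)·-3.955 - (2)·-3.912) / (-8) = 1.380
Iteration 3:
  u = (-11 - (-1)·-3.912 - (-1)·1.380) / (3) = -4.511
  v = (-11 - (-3)·-4.511 - (3)·1.380) / (7) = -4.096
  w = (-7 - (-3)·-4.511 - (2)·-4.096) / (-8) = 1.543

-4.096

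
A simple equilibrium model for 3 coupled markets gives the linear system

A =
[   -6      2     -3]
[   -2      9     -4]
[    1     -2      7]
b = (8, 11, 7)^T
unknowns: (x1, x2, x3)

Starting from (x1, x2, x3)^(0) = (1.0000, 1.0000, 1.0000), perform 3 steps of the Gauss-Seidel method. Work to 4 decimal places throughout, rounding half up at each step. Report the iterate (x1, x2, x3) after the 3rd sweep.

(-1.6573, 1.6031, 1.6948)

Iteration 1:
  x1 = (8 - (2)·1.0000 - (-3)·1.0000) / (-6) = -1.5000
  x2 = (11 - (-2)·-1.5000 - (-4)·1.0000) / (9) = 1.3333
  x3 = (7 - (1)·-1.5000 - (-2)·1.3333) / (7) = 1.5952
Iteration 2:
  x1 = (8 - (2)·1.3333 - (-3)·1.5952) / (-6) = -1.6865
  x2 = (11 - (-2)·-1.6865 - (-4)·1.5952) / (9) = 1.5564
  x3 = (7 - (1)·-1.6865 - (-2)·1.5564) / (7) = 1.6856
Iteration 3:
  x1 = (8 - (2)·1.5564 - (-3)·1.6856) / (-6) = -1.6573
  x2 = (11 - (-2)·-1.6573 - (-4)·1.6856) / (9) = 1.6031
  x3 = (7 - (1)·-1.6573 - (-2)·1.6031) / (7) = 1.6948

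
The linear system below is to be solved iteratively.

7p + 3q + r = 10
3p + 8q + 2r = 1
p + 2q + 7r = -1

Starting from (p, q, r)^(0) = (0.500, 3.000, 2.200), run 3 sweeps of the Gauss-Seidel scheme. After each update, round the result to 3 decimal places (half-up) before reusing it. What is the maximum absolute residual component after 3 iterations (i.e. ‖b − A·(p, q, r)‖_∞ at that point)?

0.062

Iteration 1:
  p = (10 - (3)·3.000 - (1)·2.200) / (7) = -0.171
  q = (1 - (3)·-0.171 - (2)·2.200) / (8) = -0.361
  r = (-1 - (1)·-0.171 - (2)·-0.361) / (7) = -0.015
Iteration 2:
  p = (10 - (3)·-0.361 - (1)·-0.015) / (7) = 1.585
  q = (1 - (3)·1.585 - (2)·-0.015) / (8) = -0.466
  r = (-1 - (1)·1.585 - (2)·-0.466) / (7) = -0.236
Iteration 3:
  p = (10 - (3)·-0.466 - (1)·-0.236) / (7) = 1.662
  q = (1 - (3)·1.662 - (2)·-0.236) / (8) = -0.439
  r = (-1 - (1)·1.662 - (2)·-0.439) / (7) = -0.255
Residual b − A·x = (-0.062, 0.036, 0.001); ∞-norm = 0.062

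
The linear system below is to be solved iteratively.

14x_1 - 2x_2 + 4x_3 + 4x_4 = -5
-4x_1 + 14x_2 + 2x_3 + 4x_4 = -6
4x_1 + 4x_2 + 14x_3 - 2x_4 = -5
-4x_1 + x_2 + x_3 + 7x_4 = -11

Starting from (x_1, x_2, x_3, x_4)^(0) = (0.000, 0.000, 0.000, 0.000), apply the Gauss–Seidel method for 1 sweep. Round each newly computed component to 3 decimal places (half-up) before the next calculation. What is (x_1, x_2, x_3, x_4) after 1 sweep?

Iteration 1:
  x_1 = (-5 - (-2)·0.000 - (4)·0.000 - (4)·0.000) / (14) = -0.357
  x_2 = (-6 - (-4)·-0.357 - (2)·0.000 - (4)·0.000) / (14) = -0.531
  x_3 = (-5 - (4)·-0.357 - (4)·-0.531 - (-2)·0.000) / (14) = -0.103
  x_4 = (-11 - (-4)·-0.357 - (1)·-0.531 - (1)·-0.103) / (7) = -1.685

(-0.357, -0.531, -0.103, -1.685)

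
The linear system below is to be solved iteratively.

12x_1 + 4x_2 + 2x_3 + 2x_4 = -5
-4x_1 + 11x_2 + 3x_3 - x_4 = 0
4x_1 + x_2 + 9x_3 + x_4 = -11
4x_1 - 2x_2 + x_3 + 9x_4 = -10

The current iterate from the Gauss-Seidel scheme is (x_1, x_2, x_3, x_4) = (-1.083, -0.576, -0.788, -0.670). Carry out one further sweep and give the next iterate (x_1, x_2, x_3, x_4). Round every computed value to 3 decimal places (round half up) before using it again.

(0.018, 0.161, -1.174, -0.953)

One sweep:
  x_1 = (-5 - (4)·-0.576 - (2)·-0.788 - (2)·-0.670) / (12) = 0.018
  x_2 = (0 - (-4)·0.018 - (3)·-0.788 - (-1)·-0.670) / (11) = 0.161
  x_3 = (-11 - (4)·0.018 - (1)·0.161 - (1)·-0.670) / (9) = -1.174
  x_4 = (-10 - (4)·0.018 - (-2)·0.161 - (1)·-1.174) / (9) = -0.953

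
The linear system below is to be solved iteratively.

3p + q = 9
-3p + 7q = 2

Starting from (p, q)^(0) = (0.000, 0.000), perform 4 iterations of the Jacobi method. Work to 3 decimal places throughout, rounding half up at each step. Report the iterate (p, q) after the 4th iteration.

Iteration 1:
  p = (9 - (1)·0.000) / (3) = 3.000
  q = (2 - (-3)·0.000) / (7) = 0.286
Iteration 2:
  p = (9 - (1)·0.286) / (3) = 2.905
  q = (2 - (-3)·3.000) / (7) = 1.571
Iteration 3:
  p = (9 - (1)·1.571) / (3) = 2.476
  q = (2 - (-3)·2.905) / (7) = 1.531
Iteration 4:
  p = (9 - (1)·1.531) / (3) = 2.490
  q = (2 - (-3)·2.476) / (7) = 1.347

(2.490, 1.347)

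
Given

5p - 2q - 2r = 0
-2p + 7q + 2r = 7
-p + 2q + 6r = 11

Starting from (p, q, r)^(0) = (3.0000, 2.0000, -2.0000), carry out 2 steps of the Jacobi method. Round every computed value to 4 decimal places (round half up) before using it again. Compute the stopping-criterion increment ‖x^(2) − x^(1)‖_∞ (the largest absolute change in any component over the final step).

1.9048

Iteration 1:
  p = (0 - (-2)·2.0000 - (-2)·-2.0000) / (5) = 0.0000
  q = (7 - (-2)·3.0000 - (2)·-2.0000) / (7) = 2.4286
  r = (11 - (-1)·3.0000 - (2)·2.0000) / (6) = 1.6667
Iteration 2:
  p = (0 - (-2)·2.4286 - (-2)·1.6667) / (5) = 1.6381
  q = (7 - (-2)·0.0000 - (2)·1.6667) / (7) = 0.5238
  r = (11 - (-1)·0.0000 - (2)·2.4286) / (6) = 1.0238
Change: (1.6381, -1.9048, -0.6429) → max |·| = 1.9048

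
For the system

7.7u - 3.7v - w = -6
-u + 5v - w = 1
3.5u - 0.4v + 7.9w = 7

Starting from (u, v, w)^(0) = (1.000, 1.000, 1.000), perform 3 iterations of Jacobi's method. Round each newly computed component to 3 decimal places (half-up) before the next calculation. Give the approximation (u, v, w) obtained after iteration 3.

Iteration 1:
  u = (-6 - (-3.7)·1.000 - (-1)·1.000) / (7.7) = -0.169
  v = (1 - (-1)·1.000 - (-1)·1.000) / (5) = 0.600
  w = (7 - (3.5)·1.000 - (-0.4)·1.000) / (7.9) = 0.494
Iteration 2:
  u = (-6 - (-3.7)·0.600 - (-1)·0.494) / (7.7) = -0.427
  v = (1 - (-1)·-0.169 - (-1)·0.494) / (5) = 0.265
  w = (7 - (3.5)·-0.169 - (-0.4)·0.600) / (7.9) = 0.991
Iteration 3:
  u = (-6 - (-3.7)·0.265 - (-1)·0.991) / (7.7) = -0.523
  v = (1 - (-1)·-0.427 - (-1)·0.991) / (5) = 0.313
  w = (7 - (3.5)·-0.427 - (-0.4)·0.265) / (7.9) = 1.089

(-0.523, 0.313, 1.089)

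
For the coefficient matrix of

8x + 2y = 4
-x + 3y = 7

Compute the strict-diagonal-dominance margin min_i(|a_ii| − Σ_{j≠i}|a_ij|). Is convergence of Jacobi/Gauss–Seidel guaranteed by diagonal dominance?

2

row 1: |8| − (2) = 6
row 2: |3| − (1) = 2
minimum over rows = 2 → strictly diagonally dominant (convergence guaranteed)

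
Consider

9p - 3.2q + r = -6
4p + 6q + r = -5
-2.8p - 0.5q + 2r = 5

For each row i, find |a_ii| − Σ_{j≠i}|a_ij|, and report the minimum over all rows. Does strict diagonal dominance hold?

-1.3

row 1: |9| − (3.2+1) = 4.8
row 2: |6| − (4+1) = 1
row 3: |2| − (2.8+0.5) = -1.3
minimum over rows = -1.3 → not strictly diagonally dominant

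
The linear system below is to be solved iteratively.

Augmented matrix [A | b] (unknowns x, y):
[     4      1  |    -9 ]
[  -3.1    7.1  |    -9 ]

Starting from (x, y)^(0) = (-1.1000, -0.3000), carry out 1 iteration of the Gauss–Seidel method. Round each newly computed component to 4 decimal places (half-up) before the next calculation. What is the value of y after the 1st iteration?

Iteration 1:
  x = (-9 - (1)·-0.3000) / (4) = -2.1750
  y = (-9 - (-3.1)·-2.1750) / (7.1) = -2.2173

-2.2173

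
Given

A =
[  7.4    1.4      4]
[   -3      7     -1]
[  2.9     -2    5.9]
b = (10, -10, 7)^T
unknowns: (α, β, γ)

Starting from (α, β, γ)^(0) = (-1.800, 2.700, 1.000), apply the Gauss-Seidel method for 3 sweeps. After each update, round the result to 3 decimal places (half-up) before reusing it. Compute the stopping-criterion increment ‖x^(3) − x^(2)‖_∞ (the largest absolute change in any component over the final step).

Iteration 1:
  α = (10 - (1.4)·2.700 - (4)·1.000) / (7.4) = 0.300
  β = (-10 - (-3)·0.300 - (-1)·1.000) / (7) = -1.157
  γ = (7 - (2.9)·0.300 - (-2)·-1.157) / (5.9) = 0.647
Iteration 2:
  α = (10 - (1.4)·-1.157 - (4)·0.647) / (7.4) = 1.221
  β = (-10 - (-3)·1.221 - (-1)·0.647) / (7) = -0.813
  γ = (7 - (2.9)·1.221 - (-2)·-0.813) / (5.9) = 0.311
Iteration 3:
  α = (10 - (1.4)·-0.813 - (4)·0.311) / (7.4) = 1.337
  β = (-10 - (-3)·1.337 - (-1)·0.311) / (7) = -0.811
  γ = (7 - (2.9)·1.337 - (-2)·-0.811) / (5.9) = 0.254
Change: (0.116, 0.002, -0.057) → max |·| = 0.116

0.116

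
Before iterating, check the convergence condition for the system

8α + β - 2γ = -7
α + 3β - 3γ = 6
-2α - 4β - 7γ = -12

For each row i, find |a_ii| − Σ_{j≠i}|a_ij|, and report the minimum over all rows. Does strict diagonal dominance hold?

row 1: |8| − (1+2) = 5
row 2: |3| − (1+3) = -1
row 3: |-7| − (2+4) = 1
minimum over rows = -1 → not strictly diagonally dominant

-1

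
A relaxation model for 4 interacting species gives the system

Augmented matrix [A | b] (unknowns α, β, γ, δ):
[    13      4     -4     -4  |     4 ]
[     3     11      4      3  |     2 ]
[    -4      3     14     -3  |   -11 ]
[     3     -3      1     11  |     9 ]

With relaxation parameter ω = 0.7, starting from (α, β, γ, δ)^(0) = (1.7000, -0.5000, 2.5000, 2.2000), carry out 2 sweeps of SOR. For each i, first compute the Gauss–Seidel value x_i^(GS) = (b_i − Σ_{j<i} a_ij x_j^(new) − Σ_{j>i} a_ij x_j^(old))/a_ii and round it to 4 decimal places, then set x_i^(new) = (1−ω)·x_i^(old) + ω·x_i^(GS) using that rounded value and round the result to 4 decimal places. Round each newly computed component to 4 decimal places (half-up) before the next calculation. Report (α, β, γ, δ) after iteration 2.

(1.4327, -0.9616, 0.2954, 0.2577)

Iteration 1:
  α: GS value = (4 - (4)·-0.5000 - (-4)·2.5000 - (-4)·2.2000) / (13) = 1.9077;  α ← (1−ω)·1.7000 + ω·1.9077 = 1.8454
  β: GS value = (2 - (3)·1.8454 - (4)·2.5000 - (3)·2.2000) / (11) = -1.8306;  β ← (1−ω)·-0.5000 + ω·-1.8306 = -1.4314
  γ: GS value = (-11 - (-4)·1.8454 - (3)·-1.4314 - (-3)·2.2000) / (14) = 0.5197;  γ ← (1−ω)·2.5000 + ω·0.5197 = 1.1138
  δ: GS value = (9 - (3)·1.8454 - (-3)·-1.4314 - (1)·1.1138) / (11) = -0.1767;  δ ← (1−ω)·2.2000 + ω·-0.1767 = 0.5363
Iteration 2:
  α: GS value = (4 - (4)·-1.4314 - (-4)·1.1138 - (-4)·0.5363) / (13) = 1.2558;  α ← (1−ω)·1.8454 + ω·1.2558 = 1.4327
  β: GS value = (2 - (3)·1.4327 - (4)·1.1138 - (3)·0.5363) / (11) = -0.7602;  β ← (1−ω)·-1.4314 + ω·-0.7602 = -0.9616
  γ: GS value = (-11 - (-4)·1.4327 - (3)·-0.9616 - (-3)·0.5363) / (14) = -0.0554;  γ ← (1−ω)·1.1138 + ω·-0.0554 = 0.2954
  δ: GS value = (9 - (3)·1.4327 - (-3)·-0.9616 - (1)·0.2954) / (11) = 0.1383;  δ ← (1−ω)·0.5363 + ω·0.1383 = 0.2577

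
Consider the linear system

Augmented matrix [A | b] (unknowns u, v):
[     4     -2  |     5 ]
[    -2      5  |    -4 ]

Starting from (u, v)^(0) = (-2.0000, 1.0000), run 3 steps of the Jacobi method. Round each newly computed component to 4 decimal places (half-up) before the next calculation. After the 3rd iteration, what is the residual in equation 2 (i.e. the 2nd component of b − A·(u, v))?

1.5000

Iteration 1:
  u = (5 - (-2)·1.0000) / (4) = 1.7500
  v = (-4 - (-2)·-2.0000) / (5) = -1.6000
Iteration 2:
  u = (5 - (-2)·-1.6000) / (4) = 0.4500
  v = (-4 - (-2)·1.7500) / (5) = -0.1000
Iteration 3:
  u = (5 - (-2)·-0.1000) / (4) = 1.2000
  v = (-4 - (-2)·0.4500) / (5) = -0.6200
Residual b − A·x = (-1.0400, 1.5000)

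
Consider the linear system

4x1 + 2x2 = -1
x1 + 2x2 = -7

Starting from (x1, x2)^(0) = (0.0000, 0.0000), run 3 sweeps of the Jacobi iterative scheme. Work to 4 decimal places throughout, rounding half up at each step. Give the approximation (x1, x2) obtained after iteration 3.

(1.4375, -4.2500)

Iteration 1:
  x1 = (-1 - (2)·0.0000) / (4) = -0.2500
  x2 = (-7 - (1)·0.0000) / (2) = -3.5000
Iteration 2:
  x1 = (-1 - (2)·-3.5000) / (4) = 1.5000
  x2 = (-7 - (1)·-0.2500) / (2) = -3.3750
Iteration 3:
  x1 = (-1 - (2)·-3.3750) / (4) = 1.4375
  x2 = (-7 - (1)·1.5000) / (2) = -4.2500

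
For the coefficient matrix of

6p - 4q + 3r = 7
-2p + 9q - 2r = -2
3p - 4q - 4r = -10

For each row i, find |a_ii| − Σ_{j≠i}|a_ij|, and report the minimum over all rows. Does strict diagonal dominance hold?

-3

row 1: |6| − (4+3) = -1
row 2: |9| − (2+2) = 5
row 3: |-4| − (3+4) = -3
minimum over rows = -3 → not strictly diagonally dominant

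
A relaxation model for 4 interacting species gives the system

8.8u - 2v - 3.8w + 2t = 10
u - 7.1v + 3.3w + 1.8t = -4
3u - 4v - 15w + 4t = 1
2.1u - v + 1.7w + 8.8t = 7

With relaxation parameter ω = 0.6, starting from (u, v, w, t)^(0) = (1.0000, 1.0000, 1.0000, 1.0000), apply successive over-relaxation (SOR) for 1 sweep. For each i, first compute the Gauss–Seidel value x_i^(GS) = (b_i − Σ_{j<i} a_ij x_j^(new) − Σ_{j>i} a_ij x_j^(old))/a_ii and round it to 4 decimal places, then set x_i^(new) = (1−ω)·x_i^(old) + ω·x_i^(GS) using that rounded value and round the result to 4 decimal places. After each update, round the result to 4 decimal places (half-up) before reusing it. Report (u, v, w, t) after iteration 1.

Iteration 1:
  u: GS value = (10 - (-2)·1.0000 - (-3.8)·1.0000 - (2)·1.0000) / (8.8) = 1.5682;  u ← (1−ω)·1.0000 + ω·1.5682 = 1.3409
  v: GS value = (-4 - (1)·1.3409 - (3.3)·1.0000 - (1.8)·1.0000) / (-7.1) = 1.4705;  v ← (1−ω)·1.0000 + ω·1.4705 = 1.2823
  w: GS value = (1 - (3)·1.3409 - (-4)·1.2823 - (4)·1.0000) / (-15) = 0.1262;  w ← (1−ω)·1.0000 + ω·0.1262 = 0.4757
  t: GS value = (7 - (2.1)·1.3409 - (-1)·1.2823 - (1.7)·0.4757) / (8.8) = 0.5293;  t ← (1−ω)·1.0000 + ω·0.5293 = 0.7176

(1.3409, 1.2823, 0.4757, 0.7176)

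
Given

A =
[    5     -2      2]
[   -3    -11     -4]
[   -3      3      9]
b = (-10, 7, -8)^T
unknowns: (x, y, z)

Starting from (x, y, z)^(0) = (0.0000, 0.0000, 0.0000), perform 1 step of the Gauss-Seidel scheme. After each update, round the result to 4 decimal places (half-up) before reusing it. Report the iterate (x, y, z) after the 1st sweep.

(-2.0000, -0.0909, -1.5253)

Iteration 1:
  x = (-10 - (-2)·0.0000 - (2)·0.0000) / (5) = -2.0000
  y = (7 - (-3)·-2.0000 - (-4)·0.0000) / (-11) = -0.0909
  z = (-8 - (-3)·-2.0000 - (3)·-0.0909) / (9) = -1.5253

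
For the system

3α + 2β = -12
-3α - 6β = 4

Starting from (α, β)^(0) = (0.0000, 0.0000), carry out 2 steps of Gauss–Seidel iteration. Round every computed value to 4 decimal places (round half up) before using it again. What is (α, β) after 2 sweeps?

(-4.8889, 1.7778)

Iteration 1:
  α = (-12 - (2)·0.0000) / (3) = -4.0000
  β = (4 - (-3)·-4.0000) / (-6) = 1.3333
Iteration 2:
  α = (-12 - (2)·1.3333) / (3) = -4.8889
  β = (4 - (-3)·-4.8889) / (-6) = 1.7778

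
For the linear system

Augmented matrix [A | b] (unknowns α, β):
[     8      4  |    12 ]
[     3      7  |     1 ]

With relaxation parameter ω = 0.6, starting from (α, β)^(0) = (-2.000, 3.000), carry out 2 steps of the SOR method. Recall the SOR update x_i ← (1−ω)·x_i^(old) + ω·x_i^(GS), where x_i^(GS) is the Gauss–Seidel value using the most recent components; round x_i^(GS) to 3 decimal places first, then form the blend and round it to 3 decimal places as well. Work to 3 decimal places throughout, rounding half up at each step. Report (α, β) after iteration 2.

Iteration 1:
  α: GS value = (12 - (4)·3.000) / (8) = 0.000;  α ← (1−ω)·-2.000 + ω·0.000 = -0.800
  β: GS value = (1 - (3)·-0.800) / (7) = 0.486;  β ← (1−ω)·3.000 + ω·0.486 = 1.492
Iteration 2:
  α: GS value = (12 - (4)·1.492) / (8) = 0.754;  α ← (1−ω)·-0.800 + ω·0.754 = 0.132
  β: GS value = (1 - (3)·0.132) / (7) = 0.086;  β ← (1−ω)·1.492 + ω·0.086 = 0.648

(0.132, 0.648)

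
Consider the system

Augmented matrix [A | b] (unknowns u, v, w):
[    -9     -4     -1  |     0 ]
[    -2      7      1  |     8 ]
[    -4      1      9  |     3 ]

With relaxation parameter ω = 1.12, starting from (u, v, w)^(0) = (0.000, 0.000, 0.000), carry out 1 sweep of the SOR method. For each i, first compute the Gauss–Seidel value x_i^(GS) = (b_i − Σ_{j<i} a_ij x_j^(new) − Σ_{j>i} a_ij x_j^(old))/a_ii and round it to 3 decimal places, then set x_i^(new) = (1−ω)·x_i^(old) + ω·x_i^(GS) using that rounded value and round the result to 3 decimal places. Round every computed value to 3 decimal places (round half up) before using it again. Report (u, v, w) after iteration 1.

Iteration 1:
  u: GS value = (0 - (-4)·0.000 - (-1)·0.000) / (-9) = 0.000;  u ← (1−ω)·0.000 + ω·0.000 = 0.000
  v: GS value = (8 - (-2)·0.000 - (1)·0.000) / (7) = 1.143;  v ← (1−ω)·0.000 + ω·1.143 = 1.280
  w: GS value = (3 - (-4)·0.000 - (1)·1.280) / (9) = 0.191;  w ← (1−ω)·0.000 + ω·0.191 = 0.214

(0.000, 1.280, 0.214)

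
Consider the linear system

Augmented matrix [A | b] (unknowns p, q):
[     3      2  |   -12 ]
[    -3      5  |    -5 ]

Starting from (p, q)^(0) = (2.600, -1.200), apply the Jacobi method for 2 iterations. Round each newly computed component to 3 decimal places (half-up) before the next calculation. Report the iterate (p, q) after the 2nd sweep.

(-4.373, -2.920)

Iteration 1:
  p = (-12 - (2)·-1.200) / (3) = -3.200
  q = (-5 - (-3)·2.600) / (5) = 0.560
Iteration 2:
  p = (-12 - (2)·0.560) / (3) = -4.373
  q = (-5 - (-3)·-3.200) / (5) = -2.920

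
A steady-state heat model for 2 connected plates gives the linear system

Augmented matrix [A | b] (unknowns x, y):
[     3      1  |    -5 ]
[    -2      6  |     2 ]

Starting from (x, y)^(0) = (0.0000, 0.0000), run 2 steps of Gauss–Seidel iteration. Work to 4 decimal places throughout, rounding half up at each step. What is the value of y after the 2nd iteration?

-0.1975

Iteration 1:
  x = (-5 - (1)·0.0000) / (3) = -1.6667
  y = (2 - (-2)·-1.6667) / (6) = -0.2222
Iteration 2:
  x = (-5 - (1)·-0.2222) / (3) = -1.5926
  y = (2 - (-2)·-1.5926) / (6) = -0.1975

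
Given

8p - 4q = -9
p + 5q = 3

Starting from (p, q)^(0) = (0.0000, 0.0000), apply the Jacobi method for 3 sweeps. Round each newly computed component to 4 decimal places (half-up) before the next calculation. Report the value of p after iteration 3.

-0.7125

Iteration 1:
  p = (-9 - (-4)·0.0000) / (8) = -1.1250
  q = (3 - (1)·0.0000) / (5) = 0.6000
Iteration 2:
  p = (-9 - (-4)·0.6000) / (8) = -0.8250
  q = (3 - (1)·-1.1250) / (5) = 0.8250
Iteration 3:
  p = (-9 - (-4)·0.8250) / (8) = -0.7125
  q = (3 - (1)·-0.8250) / (5) = 0.7650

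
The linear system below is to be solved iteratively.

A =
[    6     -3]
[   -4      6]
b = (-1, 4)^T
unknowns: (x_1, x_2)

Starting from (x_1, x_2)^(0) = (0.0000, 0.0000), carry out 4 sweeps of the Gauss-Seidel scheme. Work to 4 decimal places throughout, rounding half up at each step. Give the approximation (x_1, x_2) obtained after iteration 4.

Iteration 1:
  x_1 = (-1 - (-3)·0.0000) / (6) = -0.1667
  x_2 = (4 - (-4)·-0.1667) / (6) = 0.5555
Iteration 2:
  x_1 = (-1 - (-3)·0.5555) / (6) = 0.1111
  x_2 = (4 - (-4)·0.1111) / (6) = 0.7407
Iteration 3:
  x_1 = (-1 - (-3)·0.7407) / (6) = 0.2037
  x_2 = (4 - (-4)·0.2037) / (6) = 0.8025
Iteration 4:
  x_1 = (-1 - (-3)·0.8025) / (6) = 0.2346
  x_2 = (4 - (-4)·0.2346) / (6) = 0.8231

(0.2346, 0.8231)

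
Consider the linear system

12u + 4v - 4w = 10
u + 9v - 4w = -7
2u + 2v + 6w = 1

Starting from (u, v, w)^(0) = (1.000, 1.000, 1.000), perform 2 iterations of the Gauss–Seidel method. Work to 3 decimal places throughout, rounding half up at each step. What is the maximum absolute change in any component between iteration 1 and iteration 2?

0.448

Iteration 1:
  u = (10 - (4)·1.000 - (-4)·1.000) / (12) = 0.833
  v = (-7 - (1)·0.833 - (-4)·1.000) / (9) = -0.426
  w = (1 - (2)·0.833 - (2)·-0.426) / (6) = 0.031
Iteration 2:
  u = (10 - (4)·-0.426 - (-4)·0.031) / (12) = 0.986
  v = (-7 - (1)·0.986 - (-4)·0.031) / (9) = -0.874
  w = (1 - (2)·0.986 - (2)·-0.874) / (6) = 0.129
Change: (0.153, -0.448, 0.098) → max |·| = 0.448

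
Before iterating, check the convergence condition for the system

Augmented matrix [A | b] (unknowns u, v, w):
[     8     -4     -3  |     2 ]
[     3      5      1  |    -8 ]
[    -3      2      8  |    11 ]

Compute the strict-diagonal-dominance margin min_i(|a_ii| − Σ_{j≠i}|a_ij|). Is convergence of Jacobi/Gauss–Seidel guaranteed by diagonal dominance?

1

row 1: |8| − (4+3) = 1
row 2: |5| − (3+1) = 1
row 3: |8| − (3+2) = 3
minimum over rows = 1 → strictly diagonally dominant (convergence guaranteed)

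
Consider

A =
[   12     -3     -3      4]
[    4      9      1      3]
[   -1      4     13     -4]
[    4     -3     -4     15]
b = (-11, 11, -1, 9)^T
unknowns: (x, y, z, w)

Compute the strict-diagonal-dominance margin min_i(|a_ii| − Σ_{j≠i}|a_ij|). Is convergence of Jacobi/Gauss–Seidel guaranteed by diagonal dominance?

row 1: |12| − (3+3+4) = 2
row 2: |9| − (4+1+3) = 1
row 3: |13| − (1+4+4) = 4
row 4: |15| − (4+3+4) = 4
minimum over rows = 1 → strictly diagonally dominant (convergence guaranteed)

1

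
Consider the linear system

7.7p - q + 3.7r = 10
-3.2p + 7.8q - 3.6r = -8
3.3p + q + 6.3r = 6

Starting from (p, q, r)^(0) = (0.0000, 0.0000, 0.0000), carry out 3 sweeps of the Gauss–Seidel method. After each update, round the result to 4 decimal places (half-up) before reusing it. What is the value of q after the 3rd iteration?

-0.3935

Iteration 1:
  p = (10 - (-1)·0.0000 - (3.7)·0.0000) / (7.7) = 1.2987
  q = (-8 - (-3.2)·1.2987 - (-3.6)·0.0000) / (7.8) = -0.4928
  r = (6 - (3.3)·1.2987 - (1)·-0.4928) / (6.3) = 0.3503
Iteration 2:
  p = (10 - (-1)·-0.4928 - (3.7)·0.3503) / (7.7) = 1.0664
  q = (-8 - (-3.2)·1.0664 - (-3.6)·0.3503) / (7.8) = -0.4265
  r = (6 - (3.3)·1.0664 - (1)·-0.4265) / (6.3) = 0.4615
Iteration 3:
  p = (10 - (-1)·-0.4265 - (3.7)·0.4615) / (7.7) = 1.0216
  q = (-8 - (-3.2)·1.0216 - (-3.6)·0.4615) / (7.8) = -0.3935
  r = (6 - (3.3)·1.0216 - (1)·-0.3935) / (6.3) = 0.4797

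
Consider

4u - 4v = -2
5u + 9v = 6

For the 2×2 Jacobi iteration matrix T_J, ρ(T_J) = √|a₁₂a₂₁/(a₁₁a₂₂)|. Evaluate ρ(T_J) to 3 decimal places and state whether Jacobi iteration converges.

a₁₂a₂₁/(a₁₁a₂₂) = (-4)·(5) / ((4)·(9)) = -0.555556
ρ = √|-0.555556| = √0.555556 = 0.745
ρ < 1, so Jacobi converges

0.745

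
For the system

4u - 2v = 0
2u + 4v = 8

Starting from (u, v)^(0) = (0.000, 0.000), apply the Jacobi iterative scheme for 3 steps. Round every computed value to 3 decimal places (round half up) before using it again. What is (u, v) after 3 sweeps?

(1.000, 1.500)

Iteration 1:
  u = (0 - (-2)·0.000) / (4) = 0.000
  v = (8 - (2)·0.000) / (4) = 2.000
Iteration 2:
  u = (0 - (-2)·2.000) / (4) = 1.000
  v = (8 - (2)·0.000) / (4) = 2.000
Iteration 3:
  u = (0 - (-2)·2.000) / (4) = 1.000
  v = (8 - (2)·1.000) / (4) = 1.500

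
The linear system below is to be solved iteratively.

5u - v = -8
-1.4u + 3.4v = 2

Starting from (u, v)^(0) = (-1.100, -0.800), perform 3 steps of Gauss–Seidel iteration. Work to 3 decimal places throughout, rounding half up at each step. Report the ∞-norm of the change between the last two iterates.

Iteration 1:
  u = (-8 - (-1)·-0.800) / (5) = -1.760
  v = (2 - (-1.4)·-1.760) / (3.4) = -0.136
Iteration 2:
  u = (-8 - (-1)·-0.136) / (5) = -1.627
  v = (2 - (-1.4)·-1.627) / (3.4) = -0.082
Iteration 3:
  u = (-8 - (-1)·-0.082) / (5) = -1.616
  v = (2 - (-1.4)·-1.616) / (3.4) = -0.077
Change: (0.011, 0.005) → max |·| = 0.011

0.011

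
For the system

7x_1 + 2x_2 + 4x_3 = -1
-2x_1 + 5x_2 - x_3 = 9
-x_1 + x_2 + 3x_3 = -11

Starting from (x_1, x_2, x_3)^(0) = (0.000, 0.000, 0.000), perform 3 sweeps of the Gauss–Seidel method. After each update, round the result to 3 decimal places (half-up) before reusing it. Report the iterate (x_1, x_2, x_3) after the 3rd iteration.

Iteration 1:
  x_1 = (-1 - (2)·0.000 - (4)·0.000) / (7) = -0.143
  x_2 = (9 - (-2)·-0.143 - (-1)·0.000) / (5) = 1.743
  x_3 = (-11 - (-1)·-0.143 - (1)·1.743) / (3) = -4.295
Iteration 2:
  x_1 = (-1 - (2)·1.743 - (4)·-4.295) / (7) = 1.813
  x_2 = (9 - (-2)·1.813 - (-1)·-4.295) / (5) = 1.666
  x_3 = (-11 - (-1)·1.813 - (1)·1.666) / (3) = -3.618
Iteration 3:
  x_1 = (-1 - (2)·1.666 - (4)·-3.618) / (7) = 1.449
  x_2 = (9 - (-2)·1.449 - (-1)·-3.618) / (5) = 1.656
  x_3 = (-11 - (-1)·1.449 - (1)·1.656) / (3) = -3.736

(1.449, 1.656, -3.736)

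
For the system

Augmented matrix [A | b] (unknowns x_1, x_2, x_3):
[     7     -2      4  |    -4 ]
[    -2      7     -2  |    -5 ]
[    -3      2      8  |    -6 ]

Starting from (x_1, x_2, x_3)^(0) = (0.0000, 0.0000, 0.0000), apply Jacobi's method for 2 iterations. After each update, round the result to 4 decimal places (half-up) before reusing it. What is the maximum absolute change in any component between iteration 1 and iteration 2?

Iteration 1:
  x_1 = (-4 - (-2)·0.0000 - (4)·0.0000) / (7) = -0.5714
  x_2 = (-5 - (-2)·0.0000 - (-2)·0.0000) / (7) = -0.7143
  x_3 = (-6 - (-3)·0.0000 - (2)·0.0000) / (8) = -0.7500
Iteration 2:
  x_1 = (-4 - (-2)·-0.7143 - (4)·-0.7500) / (7) = -0.3469
  x_2 = (-5 - (-2)·-0.5714 - (-2)·-0.7500) / (7) = -1.0918
  x_3 = (-6 - (-3)·-0.5714 - (2)·-0.7143) / (8) = -0.7857
Change: (0.2245, -0.3775, -0.0357) → max |·| = 0.3775

0.3775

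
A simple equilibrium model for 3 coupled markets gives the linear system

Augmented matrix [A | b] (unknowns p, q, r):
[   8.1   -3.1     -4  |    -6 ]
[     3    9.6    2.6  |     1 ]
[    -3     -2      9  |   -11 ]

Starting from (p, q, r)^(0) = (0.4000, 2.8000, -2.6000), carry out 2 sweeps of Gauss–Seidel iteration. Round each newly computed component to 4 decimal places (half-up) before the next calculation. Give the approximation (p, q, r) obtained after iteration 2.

Iteration 1:
  p = (-6 - (-3.1)·2.8000 - (-4)·-2.6000) / (8.1) = -0.9531
  q = (1 - (3)·-0.9531 - (2.6)·-2.6000) / (9.6) = 1.1062
  r = (-11 - (-3)·-0.9531 - (-2)·1.1062) / (9) = -1.2941
Iteration 2:
  p = (-6 - (-3.1)·1.1062 - (-4)·-1.2941) / (8.1) = -0.9564
  q = (1 - (3)·-0.9564 - (2.6)·-1.2941) / (9.6) = 0.7535
  r = (-11 - (-3)·-0.9564 - (-2)·0.7535) / (9) = -1.3736

(-0.9564, 0.7535, -1.3736)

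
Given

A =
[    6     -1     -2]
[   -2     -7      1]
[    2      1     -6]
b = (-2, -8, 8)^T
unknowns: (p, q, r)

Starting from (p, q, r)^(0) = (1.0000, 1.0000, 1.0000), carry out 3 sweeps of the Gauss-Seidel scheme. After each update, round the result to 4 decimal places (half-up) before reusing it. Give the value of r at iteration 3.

Iteration 1:
  p = (-2 - (-1)·1.0000 - (-2)·1.0000) / (6) = 0.1667
  q = (-8 - (-2)·0.1667 - (1)·1.0000) / (-7) = 1.2381
  r = (8 - (2)·0.1667 - (1)·1.2381) / (-6) = -1.0714
Iteration 2:
  p = (-2 - (-1)·1.2381 - (-2)·-1.0714) / (6) = -0.4841
  q = (-8 - (-2)·-0.4841 - (1)·-1.0714) / (-7) = 1.1281
  r = (8 - (2)·-0.4841 - (1)·1.1281) / (-6) = -1.3067
Iteration 3:
  p = (-2 - (-1)·1.1281 - (-2)·-1.3067) / (6) = -0.5809
  q = (-8 - (-2)·-0.5809 - (1)·-1.3067) / (-7) = 1.1222
  r = (8 - (2)·-0.5809 - (1)·1.1222) / (-6) = -1.3399

-1.3399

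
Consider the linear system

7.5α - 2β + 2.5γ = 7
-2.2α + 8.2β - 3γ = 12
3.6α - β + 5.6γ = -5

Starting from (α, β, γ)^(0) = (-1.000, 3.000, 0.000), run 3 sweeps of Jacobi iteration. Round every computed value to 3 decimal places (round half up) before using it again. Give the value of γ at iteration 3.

Iteration 1:
  α = (7 - (-2)·3.000 - (2.5)·0.000) / (7.5) = 1.733
  β = (12 - (-2.2)·-1.000 - (-3)·0.000) / (8.2) = 1.195
  γ = (-5 - (3.6)·-1.000 - (-1)·3.000) / (5.6) = 0.286
Iteration 2:
  α = (7 - (-2)·1.195 - (2.5)·0.286) / (7.5) = 1.157
  β = (12 - (-2.2)·1.733 - (-3)·0.286) / (8.2) = 2.033
  γ = (-5 - (3.6)·1.733 - (-1)·1.195) / (5.6) = -1.794
Iteration 3:
  α = (7 - (-2)·2.033 - (2.5)·-1.794) / (7.5) = 2.073
  β = (12 - (-2.2)·1.157 - (-3)·-1.794) / (8.2) = 1.117
  γ = (-5 - (3.6)·1.157 - (-1)·2.033) / (5.6) = -1.274

-1.274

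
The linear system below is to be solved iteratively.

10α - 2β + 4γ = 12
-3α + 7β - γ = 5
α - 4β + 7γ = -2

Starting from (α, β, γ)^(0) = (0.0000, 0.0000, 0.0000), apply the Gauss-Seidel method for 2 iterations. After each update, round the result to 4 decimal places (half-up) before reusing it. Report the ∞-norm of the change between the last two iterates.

Iteration 1:
  α = (12 - (-2)·0.0000 - (4)·0.0000) / (10) = 1.2000
  β = (5 - (-3)·1.2000 - (-1)·0.0000) / (7) = 1.2286
  γ = (-2 - (1)·1.2000 - (-4)·1.2286) / (7) = 0.2449
Iteration 2:
  α = (12 - (-2)·1.2286 - (4)·0.2449) / (10) = 1.3478
  β = (5 - (-3)·1.3478 - (-1)·0.2449) / (7) = 1.3269
  γ = (-2 - (1)·1.3478 - (-4)·1.3269) / (7) = 0.2800
Change: (0.1478, 0.0983, 0.0351) → max |·| = 0.1478

0.1478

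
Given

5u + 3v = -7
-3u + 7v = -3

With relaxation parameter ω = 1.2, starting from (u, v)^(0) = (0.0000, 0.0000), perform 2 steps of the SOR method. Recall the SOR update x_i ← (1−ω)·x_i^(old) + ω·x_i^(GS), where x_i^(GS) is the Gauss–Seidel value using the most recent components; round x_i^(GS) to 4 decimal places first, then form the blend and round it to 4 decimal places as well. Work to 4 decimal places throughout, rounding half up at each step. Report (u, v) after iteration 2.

Iteration 1:
  u: GS value = (-7 - (3)·0.0000) / (5) = -1.4000;  u ← (1−ω)·0.0000 + ω·-1.4000 = -1.6800
  v: GS value = (-3 - (-3)·-1.6800) / (7) = -1.1486;  v ← (1−ω)·0.0000 + ω·-1.1486 = -1.3783
Iteration 2:
  u: GS value = (-7 - (3)·-1.3783) / (5) = -0.5730;  u ← (1−ω)·-1.6800 + ω·-0.5730 = -0.3516
  v: GS value = (-3 - (-3)·-0.3516) / (7) = -0.5793;  v ← (1−ω)·-1.3783 + ω·-0.5793 = -0.4195

(-0.3516, -0.4195)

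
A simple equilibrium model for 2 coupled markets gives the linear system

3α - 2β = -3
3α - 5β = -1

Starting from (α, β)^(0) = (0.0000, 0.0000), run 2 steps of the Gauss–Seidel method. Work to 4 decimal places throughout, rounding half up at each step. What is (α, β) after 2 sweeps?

Iteration 1:
  α = (-3 - (-2)·0.0000) / (3) = -1.0000
  β = (-1 - (3)·-1.0000) / (-5) = -0.4000
Iteration 2:
  α = (-3 - (-2)·-0.4000) / (3) = -1.2667
  β = (-1 - (3)·-1.2667) / (-5) = -0.5600

(-1.2667, -0.5600)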